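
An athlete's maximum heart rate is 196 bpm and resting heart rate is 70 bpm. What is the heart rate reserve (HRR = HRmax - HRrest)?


HRR = HRmax - HRrest
= 196 - 70
= 126 bpm

126 bpm


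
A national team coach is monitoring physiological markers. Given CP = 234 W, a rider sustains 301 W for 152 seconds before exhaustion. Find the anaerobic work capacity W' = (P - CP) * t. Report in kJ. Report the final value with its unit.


Excess power = 301 - 234 = 67 W
Work above CP = 67 * 152 = 10184 J
W' = 10.184 kJ

10.184 kJ


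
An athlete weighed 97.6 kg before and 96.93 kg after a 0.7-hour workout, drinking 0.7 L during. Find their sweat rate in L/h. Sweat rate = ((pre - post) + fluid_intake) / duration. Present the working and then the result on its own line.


Body mass change = 0.67 kg
Total sweat loss = 0.67 + 0.7 = 1.37 L
Rate = 1.37 / 0.7 = 1.957 L/h

1.957 L/h


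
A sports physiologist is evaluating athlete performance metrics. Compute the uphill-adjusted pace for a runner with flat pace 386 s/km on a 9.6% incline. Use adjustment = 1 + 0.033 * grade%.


Adjustment factor = 1 + 0.033 * 9.6 = 1.3168
Grade-adjusted pace = 386 * 1.3168 = 508.28 s/km

508.28 s/km


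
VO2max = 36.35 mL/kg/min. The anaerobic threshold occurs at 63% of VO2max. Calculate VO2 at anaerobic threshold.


AT fraction = 63 / 100 = 0.63
AT VO2 = 36.35 * 0.63
= 22.9 mL/kg/min

22.9 mL/kg/min


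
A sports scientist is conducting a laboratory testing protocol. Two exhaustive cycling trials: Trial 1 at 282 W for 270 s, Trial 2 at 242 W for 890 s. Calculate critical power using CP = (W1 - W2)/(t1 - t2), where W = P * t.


W1 = 282 * 270 = 76140 J
W2 = 242 * 890 = 215380 J
CP = (76140 - 215380) / (270 - 890)
= -139240 / -620
= 224.58 W

224.58 W


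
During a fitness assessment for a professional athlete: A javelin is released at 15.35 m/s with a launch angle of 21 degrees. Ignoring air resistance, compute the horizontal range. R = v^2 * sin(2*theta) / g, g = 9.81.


Launch speed squared = 235.6225
sin(2 * 21 deg) = 0.669131
Range = 235.6225 * 0.669131 / 9.81
= 16.072 m

16.072 m


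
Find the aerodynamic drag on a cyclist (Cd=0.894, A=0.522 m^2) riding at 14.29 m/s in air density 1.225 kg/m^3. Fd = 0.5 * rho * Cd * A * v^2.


Fd = 0.5 * 1.225 * 0.894 * 0.522 * 14.29^2
= 0.5 * 1.225 * 0.894 * 0.522 * 204.2041
= 58.369 N

58.369 N


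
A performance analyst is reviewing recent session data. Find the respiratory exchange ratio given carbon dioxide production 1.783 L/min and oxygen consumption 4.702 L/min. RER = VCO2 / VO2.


VCO2 = 1.783 L/min
VO2 = 4.702 L/min
RER = 1.783 / 4.702 = 0.3792

0.3792


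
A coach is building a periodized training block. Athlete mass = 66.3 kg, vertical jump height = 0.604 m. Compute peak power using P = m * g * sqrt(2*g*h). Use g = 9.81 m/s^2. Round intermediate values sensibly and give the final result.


sqrt(2 * 9.81 * 0.604) = sqrt(11.85048) = 3.442453 m/s
P = 66.3 * 9.81 * 3.442453
= 2238.98 W

2238.98 W


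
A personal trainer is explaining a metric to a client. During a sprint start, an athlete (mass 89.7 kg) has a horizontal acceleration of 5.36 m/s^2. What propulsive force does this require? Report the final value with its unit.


Propulsive force = mass * acceleration
= 89.7 kg * 5.36 m/s^2
= 480.79 N

480.79 N


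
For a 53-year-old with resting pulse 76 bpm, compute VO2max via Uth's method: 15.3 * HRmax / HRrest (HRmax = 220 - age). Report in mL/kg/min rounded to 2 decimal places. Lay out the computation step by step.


Step 1: HRmax = 220 - 53 = 167 bpm
Step 2: Ratio = 167 / 76 = 2.1974
Step 3: VO2max = 15.3 * 2.1974 = 33.62 mL/kg/min

33.62 mL/kg/min


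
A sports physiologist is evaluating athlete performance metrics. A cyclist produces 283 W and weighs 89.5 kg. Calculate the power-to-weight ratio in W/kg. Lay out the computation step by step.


P/W = power / mass
= 283 / 89.5
= 3.162 W/kg

3.162 W/kg


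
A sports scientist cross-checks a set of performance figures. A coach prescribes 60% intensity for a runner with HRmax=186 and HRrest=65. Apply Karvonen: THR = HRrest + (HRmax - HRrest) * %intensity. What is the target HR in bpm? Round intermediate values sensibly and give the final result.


Heart rate reserve = 186 - 65 = 121
Intensity fraction = 60 / 100 = 0.6
THR = 65 + 121 * 0.6 = 137.6 bpm

137.6 bpm


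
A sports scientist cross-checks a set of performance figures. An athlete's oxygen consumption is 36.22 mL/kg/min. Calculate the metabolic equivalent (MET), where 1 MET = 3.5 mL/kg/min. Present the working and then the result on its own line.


MET = VO2 / 3.5
= 36.22 / 3.5
= 10.35 METs

10.35 METs


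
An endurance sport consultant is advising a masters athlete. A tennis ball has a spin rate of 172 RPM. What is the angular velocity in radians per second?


Convert RPM to rad/s: multiply by 2*pi and divide by 60
omega = 172 * 2 * pi / 60
= 18.012 rad/s

18.012 rad/s


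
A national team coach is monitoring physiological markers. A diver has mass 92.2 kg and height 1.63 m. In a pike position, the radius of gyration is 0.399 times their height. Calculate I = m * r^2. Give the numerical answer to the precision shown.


r = 0.399 * 1.63 = 0.65037 m
I = m * r^2 = 92.2 * 0.422981 = 38.999 kg*m^2

38.999 kg*m^2


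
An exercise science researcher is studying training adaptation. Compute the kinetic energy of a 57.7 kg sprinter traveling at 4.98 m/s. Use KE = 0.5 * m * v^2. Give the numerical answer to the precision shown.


Velocity squared = 24.8004
KE = 0.5 * 57.7 * 24.8004 = 715.49 J

715.49 J


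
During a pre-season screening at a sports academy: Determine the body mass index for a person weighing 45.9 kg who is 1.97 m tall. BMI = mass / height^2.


BMI = mass / height^2
= 45.9 / 1.97^2
= 45.9 / 3.8809
= 11.83 kg/m^2

11.83 kg/m^2


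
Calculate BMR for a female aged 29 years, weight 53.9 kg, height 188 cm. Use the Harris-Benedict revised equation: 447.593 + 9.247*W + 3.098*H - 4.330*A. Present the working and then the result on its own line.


Substituting values:
W term = 9.247 * 53.9 = 498.4133
H term = 3.098 * 188 = 582.424
A term = 4.330 * 29 = 125.57
BMR = 1402.86 kcal/day

1402.86 kcal/day


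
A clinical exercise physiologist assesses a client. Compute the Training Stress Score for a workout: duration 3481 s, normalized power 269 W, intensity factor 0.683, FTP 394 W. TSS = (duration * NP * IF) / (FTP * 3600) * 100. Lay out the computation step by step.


Product = 3481 * 269 * 0.683 = 639553.687
Base = 394 * 3600 = 1418400
TSS = 639553.687 / 1418400 * 100 = 45.09

45.09 TSS


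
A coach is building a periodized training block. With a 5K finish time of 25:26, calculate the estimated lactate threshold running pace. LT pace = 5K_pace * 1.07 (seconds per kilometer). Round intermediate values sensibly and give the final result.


Race duration = 1526 s for 5 km
Average pace = 1526 / 5 = 305.2 s/km
LT pace = 305.2 * 1.07
= 326.56 s/km

326.56 s/km


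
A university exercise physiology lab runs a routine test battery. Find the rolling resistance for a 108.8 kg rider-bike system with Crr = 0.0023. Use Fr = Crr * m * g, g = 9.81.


m * g = 108.8 * 9.81 = 1067.328 N
Fr = 0.0023 * 1067.328 = 2.455 N

2.455 N


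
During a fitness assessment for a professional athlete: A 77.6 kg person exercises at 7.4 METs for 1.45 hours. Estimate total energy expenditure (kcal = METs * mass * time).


Energy = METs * mass(kg) * time(h)
= 7.4 * 77.6 * 1.45
= 832.65 kcal

832.65 kcal


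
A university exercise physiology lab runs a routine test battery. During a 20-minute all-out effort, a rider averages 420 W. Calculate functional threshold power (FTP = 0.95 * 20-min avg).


FTP = 0.95 * 420
= 399.0 W

399.0 W


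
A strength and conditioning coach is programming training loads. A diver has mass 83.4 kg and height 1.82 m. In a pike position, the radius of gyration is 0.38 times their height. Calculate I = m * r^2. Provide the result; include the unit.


r = 0.38 * 1.82 = 0.6916 m
I = m * r^2 = 83.4 * 0.478311 = 39.891 kg*m^2

39.891 kg*m^2


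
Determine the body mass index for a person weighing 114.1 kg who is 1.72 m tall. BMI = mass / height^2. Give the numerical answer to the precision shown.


BMI = mass / height^2
= 114.1 / 1.72^2
= 114.1 / 2.9584
= 38.57 kg/m^2

38.57 kg/m^2


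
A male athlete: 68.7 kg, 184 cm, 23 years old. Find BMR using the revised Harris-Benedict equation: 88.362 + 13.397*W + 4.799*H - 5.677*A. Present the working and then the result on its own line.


Intercept = 88.362
Weight contribution = 13.397 * 68.7 = 920.3739
Height contribution = 4.799 * 184 = 883.016
Age contribution = 5.677 * 23 = 130.571
BMR = 88.362 + 920.3739 + 883.016 - 130.571
= 1761.18 kcal/day

1761.18 kcal/day


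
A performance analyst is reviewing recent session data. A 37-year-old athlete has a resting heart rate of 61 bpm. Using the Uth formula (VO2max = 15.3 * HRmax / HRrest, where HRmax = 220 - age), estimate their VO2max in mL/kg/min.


HRmax = 220 - 37 = 183 bpm
Ratio = HRmax / HRrest = 183 / 61 = 3.0
VO2max = 15.3 * 3.0 = 45.9 mL/kg/min

45.9 mL/kg/min


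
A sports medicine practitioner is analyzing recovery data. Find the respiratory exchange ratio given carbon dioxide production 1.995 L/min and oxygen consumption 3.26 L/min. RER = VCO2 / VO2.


VCO2 = 1.995 L/min
VO2 = 3.26 L/min
RER = 1.995 / 3.26 = 0.612

0.612


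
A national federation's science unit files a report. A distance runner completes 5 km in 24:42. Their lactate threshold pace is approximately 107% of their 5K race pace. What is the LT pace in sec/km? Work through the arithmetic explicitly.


Convert to seconds: 24 min 42 s = 1482 s
Pace per km = 1482 / 5 = 296.4 s/km
LT pace = 296.4 * 1.07 = 317.15 s/km

317.15 s/km


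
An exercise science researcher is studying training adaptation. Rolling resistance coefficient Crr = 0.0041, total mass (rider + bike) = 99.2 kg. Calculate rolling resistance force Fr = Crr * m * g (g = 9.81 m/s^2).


Fr = Crr * m * g
= 0.0041 * 99.2 * 9.81
= 3.99 N

3.99 N


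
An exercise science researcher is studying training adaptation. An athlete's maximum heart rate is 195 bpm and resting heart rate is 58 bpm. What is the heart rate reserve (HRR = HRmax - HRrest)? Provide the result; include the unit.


HRR = HRmax - HRrest
= 195 - 58
= 137 bpm

137 bpm


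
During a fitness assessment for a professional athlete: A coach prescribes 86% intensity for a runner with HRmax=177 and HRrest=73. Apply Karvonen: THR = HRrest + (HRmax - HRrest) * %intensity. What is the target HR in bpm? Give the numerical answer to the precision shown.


Heart rate reserve = 177 - 73 = 104
Intensity fraction = 86 / 100 = 0.86
THR = 73 + 104 * 0.86 = 162.44 bpm

162.44 bpm


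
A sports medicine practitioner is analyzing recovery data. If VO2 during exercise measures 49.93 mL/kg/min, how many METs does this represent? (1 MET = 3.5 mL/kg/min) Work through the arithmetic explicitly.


METs = VO2 / 3.5 = 49.93 / 3.5 = 14.27

14.27 METs


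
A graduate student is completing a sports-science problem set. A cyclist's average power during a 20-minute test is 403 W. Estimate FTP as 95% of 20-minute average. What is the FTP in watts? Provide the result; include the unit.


FTP = 20-min power * 0.95
= 403 * 0.95
= 382.85 W

382.85 W


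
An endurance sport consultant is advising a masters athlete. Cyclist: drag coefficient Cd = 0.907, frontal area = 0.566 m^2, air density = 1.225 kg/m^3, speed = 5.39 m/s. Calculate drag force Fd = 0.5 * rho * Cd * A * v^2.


v^2 = 5.39^2 = 29.0521
Fd = 0.5 * 1.225 * 0.907 * 0.566 * 29.0521
= 9.135 N

9.135 N


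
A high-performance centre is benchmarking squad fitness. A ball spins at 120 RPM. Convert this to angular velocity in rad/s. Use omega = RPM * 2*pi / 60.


omega = 120 * 2 * pi / 60
= 120 * 6.28318531 / 60
= 753.982 / 60
= 12.566 rad/s

12.566 rad/s


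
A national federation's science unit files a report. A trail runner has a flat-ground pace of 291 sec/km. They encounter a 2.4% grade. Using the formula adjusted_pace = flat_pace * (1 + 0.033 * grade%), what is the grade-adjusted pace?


Grade factor = 1 + 0.033 * 2.4 = 1.0792
Adjusted = 291 * 1.0792 = 314.05 sec/km

314.05 s/km


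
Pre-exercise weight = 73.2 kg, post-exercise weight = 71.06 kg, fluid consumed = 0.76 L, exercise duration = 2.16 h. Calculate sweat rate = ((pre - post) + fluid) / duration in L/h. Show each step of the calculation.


Weight loss = 73.2 - 71.06 = 2.14 kg (approx L)
Total sweat = 2.14 + 0.76 = 2.9 L
Sweat rate = 2.9 / 2.16 = 1.343 L/h

1.343 L/h


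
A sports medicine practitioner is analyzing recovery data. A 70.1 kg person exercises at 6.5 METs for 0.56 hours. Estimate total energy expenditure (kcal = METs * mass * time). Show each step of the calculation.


Energy = METs * mass(kg) * time(h)
= 6.5 * 70.1 * 0.56
= 255.16 kcal

255.16 kcal


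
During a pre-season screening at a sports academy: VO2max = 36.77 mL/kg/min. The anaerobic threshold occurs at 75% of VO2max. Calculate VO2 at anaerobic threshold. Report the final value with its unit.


AT fraction = 75 / 100 = 0.75
AT VO2 = 36.77 * 0.75
= 27.58 mL/kg/min

27.58 mL/kg/min


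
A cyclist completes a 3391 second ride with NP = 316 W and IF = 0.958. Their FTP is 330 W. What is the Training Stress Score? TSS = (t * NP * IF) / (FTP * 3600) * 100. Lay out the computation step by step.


t * NP * IF = 3391 * 316 * 0.958 = 1026550.648
FTP * 3600 = 1188000
TSS = (1026550.648 / 1188000) * 100 = 86.41

86.41 TSS


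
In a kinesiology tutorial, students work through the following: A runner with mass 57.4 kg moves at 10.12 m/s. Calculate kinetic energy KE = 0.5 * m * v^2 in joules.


v^2 = 10.12^2 = 102.4144
KE = 0.5 * 57.4 * 102.4144
= 2939.29 J

2939.29 J


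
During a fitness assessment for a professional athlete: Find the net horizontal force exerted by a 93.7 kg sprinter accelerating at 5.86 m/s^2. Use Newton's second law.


Newton's second law: F = m * a
F = 93.7 * 5.86 = 549.08 N

549.08 N


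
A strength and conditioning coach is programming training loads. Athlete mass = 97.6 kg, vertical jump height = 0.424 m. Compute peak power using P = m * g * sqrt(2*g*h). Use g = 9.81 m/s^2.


sqrt(2 * 9.81 * 0.424) = sqrt(8.31888) = 2.884247 m/s
P = 97.6 * 9.81 * 2.884247
= 2761.54 W

2761.54 W


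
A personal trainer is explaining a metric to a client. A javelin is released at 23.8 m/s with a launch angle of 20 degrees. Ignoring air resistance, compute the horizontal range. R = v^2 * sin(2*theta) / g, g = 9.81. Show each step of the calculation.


Launch speed squared = 566.44
sin(2 * 20 deg) = 0.642788
Range = 566.44 * 0.642788 / 9.81
= 37.115 m

37.115 m


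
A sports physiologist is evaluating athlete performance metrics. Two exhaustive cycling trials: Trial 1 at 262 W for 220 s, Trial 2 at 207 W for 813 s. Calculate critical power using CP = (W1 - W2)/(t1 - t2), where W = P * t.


W1 = 262 * 220 = 57640 J
W2 = 207 * 813 = 168291 J
CP = (57640 - 168291) / (220 - 813)
= -110651 / -593
= 186.6 W

186.6 W


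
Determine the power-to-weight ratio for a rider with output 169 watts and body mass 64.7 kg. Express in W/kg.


P/W = 169 / 64.7 = 2.612 W/kg

2.612 W/kg


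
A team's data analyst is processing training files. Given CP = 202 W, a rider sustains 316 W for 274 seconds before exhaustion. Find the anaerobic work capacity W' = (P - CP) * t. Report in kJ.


Excess power = 316 - 202 = 114 W
Work above CP = 114 * 274 = 31236 J
W' = 31.236 kJ

31.236 kJ


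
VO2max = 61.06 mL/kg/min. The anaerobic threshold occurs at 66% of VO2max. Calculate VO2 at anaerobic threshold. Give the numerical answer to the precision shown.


AT fraction = 66 / 100 = 0.66
AT VO2 = 61.06 * 0.66
= 40.3 mL/kg/min

40.3 mL/kg/min


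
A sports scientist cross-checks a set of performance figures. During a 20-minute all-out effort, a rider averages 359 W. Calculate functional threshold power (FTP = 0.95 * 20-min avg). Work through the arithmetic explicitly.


FTP = 0.95 * 359
= 341.05 W

341.05 W


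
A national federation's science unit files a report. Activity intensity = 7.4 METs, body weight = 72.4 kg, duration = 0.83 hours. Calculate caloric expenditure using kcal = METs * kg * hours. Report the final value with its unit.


kcal = 7.4 * 72.4 * 0.83
= 535.76 * 0.83
= 444.68 kcal

444.68 kcal


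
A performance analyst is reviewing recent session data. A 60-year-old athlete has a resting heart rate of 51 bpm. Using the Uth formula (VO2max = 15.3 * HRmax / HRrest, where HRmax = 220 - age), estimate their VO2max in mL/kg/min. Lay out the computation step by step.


HRmax = 220 - 60 = 160 bpm
Ratio = HRmax / HRrest = 160 / 51 = 3.1373
VO2max = 15.3 * 3.1373 = 48.0 mL/kg/min

48.0 mL/kg/min


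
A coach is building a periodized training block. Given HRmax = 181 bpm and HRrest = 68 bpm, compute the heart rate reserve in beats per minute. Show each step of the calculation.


Heart rate reserve = maximum HR minus resting HR
HRR = 181 - 68 = 113 bpm

113 bpm


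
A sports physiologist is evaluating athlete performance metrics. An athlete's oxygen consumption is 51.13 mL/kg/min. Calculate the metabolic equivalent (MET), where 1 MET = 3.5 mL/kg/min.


MET = VO2 / 3.5
= 51.13 / 3.5
= 14.61 METs

14.61 METs


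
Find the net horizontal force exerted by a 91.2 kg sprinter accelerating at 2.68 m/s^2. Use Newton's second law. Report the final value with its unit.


Newton's second law: F = m * a
F = 91.2 * 2.68 = 244.42 N

244.42 N


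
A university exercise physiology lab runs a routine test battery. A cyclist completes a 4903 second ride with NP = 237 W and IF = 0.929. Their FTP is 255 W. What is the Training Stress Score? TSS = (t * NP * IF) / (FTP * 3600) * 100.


t * NP * IF = 4903 * 237 * 0.929 = 1079508.219
FTP * 3600 = 918000
TSS = (1079508.219 / 918000) * 100 = 117.59

117.59 TSS


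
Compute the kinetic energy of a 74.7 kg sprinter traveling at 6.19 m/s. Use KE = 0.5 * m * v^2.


Velocity squared = 38.3161
KE = 0.5 * 74.7 * 38.3161 = 1431.11 J

1431.11 J


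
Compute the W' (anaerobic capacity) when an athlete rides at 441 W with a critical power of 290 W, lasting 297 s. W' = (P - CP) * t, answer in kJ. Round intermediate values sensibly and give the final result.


Above-CP power = 151 W
Duration = 297 s
W' = 151 * 297 = 44847 J
Convert: 44847 / 1000 = 44.847 kJ

44.847 kJ


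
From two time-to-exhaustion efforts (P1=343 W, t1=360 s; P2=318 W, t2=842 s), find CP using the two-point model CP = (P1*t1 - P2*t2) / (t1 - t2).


Work in trial 1 = 123480 J
Work in trial 2 = 267756 J
Delta work = -144276 J
Delta time = -482 s
CP = -144276 / -482 = 299.33 W

299.33 W


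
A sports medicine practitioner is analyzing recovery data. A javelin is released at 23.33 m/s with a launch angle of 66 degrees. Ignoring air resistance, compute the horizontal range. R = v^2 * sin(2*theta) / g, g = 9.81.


Launch speed squared = 544.2889
sin(2 * 66 deg) = 0.743145
Range = 544.2889 * 0.743145 / 9.81
= 41.232 m

41.232 m


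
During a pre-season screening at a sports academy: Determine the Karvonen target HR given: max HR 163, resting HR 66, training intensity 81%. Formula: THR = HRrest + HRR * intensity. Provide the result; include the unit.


HRR = HRmax - HRrest = 163 - 66 = 97
THR = 66 + 97 * 0.81
= 144.57 bpm

144.57 bpm


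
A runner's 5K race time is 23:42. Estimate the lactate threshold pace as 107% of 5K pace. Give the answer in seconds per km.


Total race time = 23*60 + 42 = 1422 seconds
5K pace = 1422 / 5 = 284.4 sec/km
LT pace = 284.4 * 1.07 = 304.31 sec/km

304.31 s/km


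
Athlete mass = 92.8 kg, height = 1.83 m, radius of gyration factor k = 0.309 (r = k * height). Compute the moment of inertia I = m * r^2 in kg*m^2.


r = k * height = 0.309 * 1.83 = 0.56547 m
r^2 = 0.56547^2 = 0.319756
I = 92.8 * 0.319756 = 29.673 kg*m^2

29.673 kg*m^2


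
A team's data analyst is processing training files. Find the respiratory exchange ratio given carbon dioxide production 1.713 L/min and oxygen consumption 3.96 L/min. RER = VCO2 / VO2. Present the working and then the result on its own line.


VCO2 = 1.713 L/min
VO2 = 3.96 L/min
RER = 1.713 / 3.96 = 0.4326

0.4326


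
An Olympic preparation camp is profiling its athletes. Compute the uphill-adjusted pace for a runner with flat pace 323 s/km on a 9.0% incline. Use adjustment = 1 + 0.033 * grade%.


Adjustment factor = 1 + 0.033 * 9.0 = 1.297
Grade-adjusted pace = 323 * 1.297 = 418.93 s/km

418.93 s/km


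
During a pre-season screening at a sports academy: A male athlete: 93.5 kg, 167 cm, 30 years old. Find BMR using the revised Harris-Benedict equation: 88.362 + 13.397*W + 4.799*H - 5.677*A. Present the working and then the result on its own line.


Intercept = 88.362
Weight contribution = 13.397 * 93.5 = 1252.6195
Height contribution = 4.799 * 167 = 801.433
Age contribution = 5.677 * 30 = 170.31
BMR = 88.362 + 1252.6195 + 801.433 - 170.31
= 1972.1 kcal/day

1972.1 kcal/day


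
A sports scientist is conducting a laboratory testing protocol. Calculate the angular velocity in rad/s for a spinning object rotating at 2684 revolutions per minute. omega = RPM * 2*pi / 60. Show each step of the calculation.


omega = RPM * 2*pi / 60
= 2684 * 6.28318531 / 60
= 281.068 rad/s

281.068 rad/s


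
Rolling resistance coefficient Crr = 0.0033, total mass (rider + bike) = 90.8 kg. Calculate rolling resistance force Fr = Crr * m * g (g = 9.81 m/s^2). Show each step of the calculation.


Fr = Crr * m * g
= 0.0033 * 90.8 * 9.81
= 2.939 N

2.939 N


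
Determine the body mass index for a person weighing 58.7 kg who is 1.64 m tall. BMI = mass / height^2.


BMI = mass / height^2
= 58.7 / 1.64^2
= 58.7 / 2.6896
= 21.82 kg/m^2

21.82 kg/m^2


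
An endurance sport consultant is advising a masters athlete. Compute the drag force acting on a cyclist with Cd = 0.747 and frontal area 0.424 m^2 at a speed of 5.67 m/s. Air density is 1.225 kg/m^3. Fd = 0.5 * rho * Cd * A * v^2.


Step 1: v^2 = 32.1489
Step 2: Fd = 0.5 * 1.225 * 0.747 * 0.424 * 32.1489
= 6.237 N

6.237 N


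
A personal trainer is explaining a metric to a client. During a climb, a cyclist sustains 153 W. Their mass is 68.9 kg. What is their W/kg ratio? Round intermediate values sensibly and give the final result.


Power-to-weight = 153 W / 68.9 kg
= 2.221 W/kg

2.221 W/kg


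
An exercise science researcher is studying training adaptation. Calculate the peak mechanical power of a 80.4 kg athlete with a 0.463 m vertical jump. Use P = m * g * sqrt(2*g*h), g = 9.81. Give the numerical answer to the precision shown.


First, sqrt(2gh) = sqrt(2 * 9.81 * 0.463)
= sqrt(9.08406) = 3.013977 m/s
Power = 80.4 * 9.81 * 3.013977 = 2377.2 W

2377.2 W


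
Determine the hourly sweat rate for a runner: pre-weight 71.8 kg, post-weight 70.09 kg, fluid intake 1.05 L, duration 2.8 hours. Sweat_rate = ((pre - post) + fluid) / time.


Mass lost = 71.8 - 70.09 = 1.71 kg
Add fluid consumed: 1.71 + 1.05 = 2.76 L total sweat
Sweat rate = 2.76 / 2.8 = 0.986 L/h

0.986 L/h


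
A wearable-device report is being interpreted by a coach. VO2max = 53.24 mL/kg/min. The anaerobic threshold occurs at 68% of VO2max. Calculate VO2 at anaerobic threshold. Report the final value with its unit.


AT fraction = 68 / 100 = 0.68
AT VO2 = 53.24 * 0.68
= 36.2 mL/kg/min

36.2 mL/kg/min


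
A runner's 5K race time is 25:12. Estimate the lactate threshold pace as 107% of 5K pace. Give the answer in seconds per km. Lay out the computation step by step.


Total race time = 25*60 + 12 = 1512 seconds
5K pace = 1512 / 5 = 302.4 sec/km
LT pace = 302.4 * 1.07 = 323.57 sec/km

323.57 s/km


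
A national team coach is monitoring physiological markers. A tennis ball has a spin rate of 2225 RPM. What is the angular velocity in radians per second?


Convert RPM to rad/s: multiply by 2*pi and divide by 60
omega = 2225 * 2 * pi / 60
= 233.001 rad/s

233.001 rad/s


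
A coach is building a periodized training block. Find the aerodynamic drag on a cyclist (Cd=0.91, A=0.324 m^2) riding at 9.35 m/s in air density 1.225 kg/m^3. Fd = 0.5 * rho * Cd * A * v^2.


Fd = 0.5 * 1.225 * 0.91 * 0.324 * 9.35^2
= 0.5 * 1.225 * 0.91 * 0.324 * 87.4225
= 15.788 N

15.788 N


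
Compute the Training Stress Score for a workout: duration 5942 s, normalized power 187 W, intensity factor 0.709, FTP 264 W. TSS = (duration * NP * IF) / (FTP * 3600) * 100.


Product = 5942 * 187 * 0.709 = 787808.186
Base = 264 * 3600 = 950400
TSS = 787808.186 / 950400 * 100 = 82.89

82.89 TSS


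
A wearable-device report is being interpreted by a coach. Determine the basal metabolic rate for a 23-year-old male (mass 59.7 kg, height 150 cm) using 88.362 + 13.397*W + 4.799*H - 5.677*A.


BMR = 88.362 + 13.397*59.7 + 4.799*150 - 5.677*23
= 1477.44 kcal/day

1477.44 kcal/day


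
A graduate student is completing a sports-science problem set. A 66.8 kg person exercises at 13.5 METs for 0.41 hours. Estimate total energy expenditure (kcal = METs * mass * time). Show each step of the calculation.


Energy = METs * mass(kg) * time(h)
= 13.5 * 66.8 * 0.41
= 369.74 kcal

369.74 kcal


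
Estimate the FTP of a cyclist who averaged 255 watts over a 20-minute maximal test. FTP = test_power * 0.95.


FTP = 255 * 0.95 = 242.25 W

242.25 W


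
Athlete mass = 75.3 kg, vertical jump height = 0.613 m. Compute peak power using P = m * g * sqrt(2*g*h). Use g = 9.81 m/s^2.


sqrt(2 * 9.81 * 0.613) = sqrt(12.02706) = 3.468005 m/s
P = 75.3 * 9.81 * 3.468005
= 2561.79 W

2561.79 W


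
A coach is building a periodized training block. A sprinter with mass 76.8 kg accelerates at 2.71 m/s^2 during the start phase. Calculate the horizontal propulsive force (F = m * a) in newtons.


F = m * a
= 76.8 * 2.71
= 208.13 N

208.13 N


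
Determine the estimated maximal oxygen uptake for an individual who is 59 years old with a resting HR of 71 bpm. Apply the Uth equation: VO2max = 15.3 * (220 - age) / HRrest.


HRmax = 220 - 59 = 161
VO2max = 15.3 * (161 / 71)
= 15.3 * 2.2676
= 34.69 mL/kg/min

34.69 mL/kg/min


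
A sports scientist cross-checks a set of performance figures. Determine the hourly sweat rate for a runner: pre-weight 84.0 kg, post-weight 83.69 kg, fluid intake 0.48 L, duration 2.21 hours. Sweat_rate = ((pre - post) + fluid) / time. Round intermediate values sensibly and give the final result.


Mass lost = 84.0 - 83.69 = 0.31 kg
Add fluid consumed: 0.31 + 0.48 = 0.79 L total sweat
Sweat rate = 0.79 / 2.21 = 0.357 L/h

0.357 L/h


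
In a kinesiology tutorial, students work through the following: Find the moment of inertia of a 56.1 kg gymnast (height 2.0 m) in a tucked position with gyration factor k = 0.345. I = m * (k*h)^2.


Radius of gyration = 0.345 * 2.0 = 0.69 m
I = 56.1 * 0.69^2
= 56.1 * 0.4761
= 26.709 kg*m^2

26.709 kg*m^2


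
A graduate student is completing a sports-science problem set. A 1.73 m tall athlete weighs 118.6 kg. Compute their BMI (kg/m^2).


height^2 = 2.9929 m^2
BMI = 118.6 / 2.9929 = 39.63 kg/m^2

39.63 kg/m^2


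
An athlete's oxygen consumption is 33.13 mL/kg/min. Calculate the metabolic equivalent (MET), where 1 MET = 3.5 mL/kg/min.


MET = VO2 / 3.5
= 33.13 / 3.5
= 9.47 METs

9.47 METs


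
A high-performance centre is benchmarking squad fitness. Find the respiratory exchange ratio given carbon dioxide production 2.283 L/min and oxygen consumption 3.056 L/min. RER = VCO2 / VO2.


VCO2 = 2.283 L/min
VO2 = 3.056 L/min
RER = 2.283 / 3.056 = 0.7471

0.7471


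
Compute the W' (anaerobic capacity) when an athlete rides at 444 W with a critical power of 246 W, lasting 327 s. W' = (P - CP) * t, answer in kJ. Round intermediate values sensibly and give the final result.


Above-CP power = 198 W
Duration = 327 s
W' = 198 * 327 = 64746 J
Convert: 64746 / 1000 = 64.746 kJ

64.746 kJ


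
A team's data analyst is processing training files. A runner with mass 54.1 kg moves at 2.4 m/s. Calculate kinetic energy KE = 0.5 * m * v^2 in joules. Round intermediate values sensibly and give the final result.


v^2 = 2.4^2 = 5.76
KE = 0.5 * 54.1 * 5.76
= 155.81 J

155.81 J


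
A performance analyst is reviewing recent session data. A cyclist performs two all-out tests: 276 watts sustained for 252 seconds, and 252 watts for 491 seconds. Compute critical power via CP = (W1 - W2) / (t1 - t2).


W1 = P1 * t1 = 276 * 252 = 69552 J
W2 = P2 * t2 = 252 * 491 = 123732 J
CP = (69552 - 123732) / (252 - 491)
= 226.69 W

226.69 W


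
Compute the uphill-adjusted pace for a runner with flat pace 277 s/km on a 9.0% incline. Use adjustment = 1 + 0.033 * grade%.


Adjustment factor = 1 + 0.033 * 9.0 = 1.297
Grade-adjusted pace = 277 * 1.297 = 359.27 s/km

359.27 s/km


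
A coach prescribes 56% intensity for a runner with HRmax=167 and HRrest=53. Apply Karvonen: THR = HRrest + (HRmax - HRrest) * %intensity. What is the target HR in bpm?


Heart rate reserve = 167 - 53 = 114
Intensity fraction = 56 / 100 = 0.56
THR = 53 + 114 * 0.56 = 116.84 bpm

116.84 bpm


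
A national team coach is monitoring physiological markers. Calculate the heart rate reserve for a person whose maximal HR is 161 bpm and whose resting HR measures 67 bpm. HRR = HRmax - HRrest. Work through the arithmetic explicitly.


HRmax = 161 bpm
HRrest = 67 bpm
HRR = 161 - 67 = 94 bpm

94 bpm


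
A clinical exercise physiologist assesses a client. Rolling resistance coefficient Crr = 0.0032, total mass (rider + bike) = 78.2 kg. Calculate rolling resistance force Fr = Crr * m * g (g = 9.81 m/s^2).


Fr = Crr * m * g
= 0.0032 * 78.2 * 9.81
= 2.455 N

2.455 N


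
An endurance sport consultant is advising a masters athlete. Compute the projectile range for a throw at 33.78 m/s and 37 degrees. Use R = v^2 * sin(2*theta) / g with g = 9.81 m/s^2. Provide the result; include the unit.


Two times the angle = 74 degrees
sin(74) = 0.961262
R = 1141.0884 * 0.961262 / 9.81 = 111.813 m

111.813 m


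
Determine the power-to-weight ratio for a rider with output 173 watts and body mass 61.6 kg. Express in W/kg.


P/W = 173 / 61.6 = 2.808 W/kg

2.808 W/kg


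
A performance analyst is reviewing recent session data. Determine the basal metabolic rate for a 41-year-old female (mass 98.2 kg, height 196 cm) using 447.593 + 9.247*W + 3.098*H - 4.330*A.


BMR = 447.593 + 9.247*98.2 + 3.098*196 - 4.330*41
= 1785.33 kcal/day

1785.33 kcal/day


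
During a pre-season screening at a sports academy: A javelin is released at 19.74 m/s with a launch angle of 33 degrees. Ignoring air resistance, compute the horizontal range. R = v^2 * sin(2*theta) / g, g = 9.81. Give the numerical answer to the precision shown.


Launch speed squared = 389.6676
sin(2 * 33 deg) = 0.913545
Range = 389.6676 * 0.913545 / 9.81
= 36.287 m

36.287 m


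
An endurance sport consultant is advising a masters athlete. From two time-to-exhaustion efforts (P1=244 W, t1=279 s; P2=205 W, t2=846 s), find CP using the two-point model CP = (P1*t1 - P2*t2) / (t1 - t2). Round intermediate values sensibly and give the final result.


Work in trial 1 = 68076 J
Work in trial 2 = 173430 J
Delta work = -105354 J
Delta time = -567 s
CP = -105354 / -567 = 185.81 W

185.81 W


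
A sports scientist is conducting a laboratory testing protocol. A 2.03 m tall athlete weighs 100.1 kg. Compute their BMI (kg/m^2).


height^2 = 4.1209 m^2
BMI = 100.1 / 4.1209 = 24.29 kg/m^2

24.29 kg/m^2


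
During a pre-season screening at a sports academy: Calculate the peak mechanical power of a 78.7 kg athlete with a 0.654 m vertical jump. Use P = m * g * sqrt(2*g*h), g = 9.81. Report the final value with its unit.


First, sqrt(2gh) = sqrt(2 * 9.81 * 0.654)
= sqrt(12.83148) = 3.582106 m/s
Power = 78.7 * 9.81 * 3.582106 = 2765.55 W

2765.55 W


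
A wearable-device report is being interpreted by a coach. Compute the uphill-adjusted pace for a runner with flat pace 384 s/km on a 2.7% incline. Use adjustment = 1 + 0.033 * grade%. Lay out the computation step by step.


Adjustment factor = 1 + 0.033 * 2.7 = 1.0891
Grade-adjusted pace = 384 * 1.0891 = 418.21 s/km

418.21 s/km


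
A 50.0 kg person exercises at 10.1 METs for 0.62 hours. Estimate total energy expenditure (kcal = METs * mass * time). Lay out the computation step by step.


Energy = METs * mass(kg) * time(h)
= 10.1 * 50.0 * 0.62
= 313.1 kcal

313.1 kcal


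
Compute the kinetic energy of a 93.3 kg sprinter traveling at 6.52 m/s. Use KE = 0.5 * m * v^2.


Velocity squared = 42.5104
KE = 0.5 * 93.3 * 42.5104 = 1983.11 J

1983.11 J


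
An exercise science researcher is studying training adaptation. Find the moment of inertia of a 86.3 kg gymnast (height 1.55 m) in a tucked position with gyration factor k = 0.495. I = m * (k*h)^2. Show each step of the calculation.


Radius of gyration = 0.495 * 1.55 = 0.76725 m
I = 86.3 * 0.76725^2
= 86.3 * 0.588673
= 50.802 kg*m^2

50.802 kg*m^2


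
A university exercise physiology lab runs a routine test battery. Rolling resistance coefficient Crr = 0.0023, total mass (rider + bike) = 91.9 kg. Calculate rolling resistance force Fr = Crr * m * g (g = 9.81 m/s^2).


Fr = Crr * m * g
= 0.0023 * 91.9 * 9.81
= 2.074 N

2.074 N


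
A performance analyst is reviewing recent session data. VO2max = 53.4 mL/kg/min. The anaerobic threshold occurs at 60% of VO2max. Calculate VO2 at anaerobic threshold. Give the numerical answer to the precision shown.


AT fraction = 60 / 100 = 0.6
AT VO2 = 53.4 * 0.6
= 32.04 mL/kg/min

32.04 mL/kg/min


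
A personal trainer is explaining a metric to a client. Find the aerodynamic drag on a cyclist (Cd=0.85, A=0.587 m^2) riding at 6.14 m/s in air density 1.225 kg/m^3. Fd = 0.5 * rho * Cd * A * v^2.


Fd = 0.5 * 1.225 * 0.85 * 0.587 * 6.14^2
= 0.5 * 1.225 * 0.85 * 0.587 * 37.6996
= 11.521 N

11.521 N


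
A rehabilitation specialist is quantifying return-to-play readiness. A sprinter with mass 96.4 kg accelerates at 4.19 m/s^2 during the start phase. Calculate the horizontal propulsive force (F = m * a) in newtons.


F = m * a
= 96.4 * 4.19
= 403.92 N

403.92 N


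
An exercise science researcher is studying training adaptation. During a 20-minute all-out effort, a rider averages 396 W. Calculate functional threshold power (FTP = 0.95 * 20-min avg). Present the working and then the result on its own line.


FTP = 0.95 * 396
= 376.2 W

376.2 W


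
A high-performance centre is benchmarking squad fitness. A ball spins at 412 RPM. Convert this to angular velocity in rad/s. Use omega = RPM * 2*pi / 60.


omega = 412 * 2 * pi / 60
= 412 * 6.28318531 / 60
= 2588.672 / 60
= 43.145 rad/s

43.145 rad/s


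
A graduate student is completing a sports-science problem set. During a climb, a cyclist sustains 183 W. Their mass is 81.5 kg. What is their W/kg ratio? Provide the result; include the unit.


Power-to-weight = 183 W / 81.5 kg
= 2.245 W/kg

2.245 W/kg


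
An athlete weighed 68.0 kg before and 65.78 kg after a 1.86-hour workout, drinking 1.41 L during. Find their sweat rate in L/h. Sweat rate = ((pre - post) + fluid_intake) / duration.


Body mass change = 2.22 kg
Total sweat loss = 2.22 + 1.41 = 3.63 L
Rate = 3.63 / 1.86 = 1.952 L/h

1.952 L/h


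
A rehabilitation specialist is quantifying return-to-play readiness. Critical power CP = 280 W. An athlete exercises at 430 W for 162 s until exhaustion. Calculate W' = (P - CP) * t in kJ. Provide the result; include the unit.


P - CP = 430 - 280 = 150 W
W' = 150 * 162 = 24300 J
= 24300 / 1000 = 24.3 kJ

24.3 kJ


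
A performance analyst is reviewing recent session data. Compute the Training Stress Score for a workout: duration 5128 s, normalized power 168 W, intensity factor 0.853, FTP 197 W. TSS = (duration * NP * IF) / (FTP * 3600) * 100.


Product = 5128 * 168 * 0.853 = 734862.912
Base = 197 * 3600 = 709200
TSS = 734862.912 / 709200 * 100 = 103.62

103.62 TSS


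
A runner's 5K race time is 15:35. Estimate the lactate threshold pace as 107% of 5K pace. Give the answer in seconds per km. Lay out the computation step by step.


Total race time = 15*60 + 35 = 935 seconds
5K pace = 935 / 5 = 187.0 sec/km
LT pace = 187.0 * 1.07 = 200.09 sec/km

200.09 s/km


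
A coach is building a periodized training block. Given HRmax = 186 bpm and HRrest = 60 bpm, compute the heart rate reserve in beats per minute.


Heart rate reserve = maximum HR minus resting HR
HRR = 186 - 60 = 126 bpm

126 bpm


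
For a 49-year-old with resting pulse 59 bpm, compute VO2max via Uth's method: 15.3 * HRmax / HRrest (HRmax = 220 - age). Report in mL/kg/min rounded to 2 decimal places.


Step 1: HRmax = 220 - 49 = 171 bpm
Step 2: Ratio = 171 / 59 = 2.8983
Step 3: VO2max = 15.3 * 2.8983 = 44.34 mL/kg/min

44.34 mL/kg/min


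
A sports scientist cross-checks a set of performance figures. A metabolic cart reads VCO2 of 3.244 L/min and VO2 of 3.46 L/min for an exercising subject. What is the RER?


RER = VCO2 / VO2 = 3.244 / 3.46 = 0.9376

0.9376


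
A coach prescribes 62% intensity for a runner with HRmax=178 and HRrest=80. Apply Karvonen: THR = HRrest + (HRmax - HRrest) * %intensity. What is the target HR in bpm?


Heart rate reserve = 178 - 80 = 98
Intensity fraction = 62 / 100 = 0.62
THR = 80 + 98 * 0.62 = 140.76 bpm

140.76 bpm


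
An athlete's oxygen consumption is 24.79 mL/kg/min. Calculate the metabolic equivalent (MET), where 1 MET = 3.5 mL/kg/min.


MET = VO2 / 3.5
= 24.79 / 3.5
= 7.08 METs

7.08 METs


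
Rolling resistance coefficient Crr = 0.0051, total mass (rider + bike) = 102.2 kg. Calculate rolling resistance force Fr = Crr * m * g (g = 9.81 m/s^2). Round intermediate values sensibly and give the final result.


Fr = Crr * m * g
= 0.0051 * 102.2 * 9.81
= 5.113 N

5.113 N


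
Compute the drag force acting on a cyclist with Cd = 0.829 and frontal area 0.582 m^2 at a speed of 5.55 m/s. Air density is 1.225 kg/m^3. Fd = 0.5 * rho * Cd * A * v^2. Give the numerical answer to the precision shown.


Step 1: v^2 = 30.8025
Step 2: Fd = 0.5 * 1.225 * 0.829 * 0.582 * 30.8025
= 9.103 N

9.103 N


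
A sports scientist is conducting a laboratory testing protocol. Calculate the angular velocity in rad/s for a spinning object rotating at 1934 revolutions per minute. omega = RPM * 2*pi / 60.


omega = RPM * 2*pi / 60
= 1934 * 6.28318531 / 60
= 202.528 rad/s

202.528 rad/s


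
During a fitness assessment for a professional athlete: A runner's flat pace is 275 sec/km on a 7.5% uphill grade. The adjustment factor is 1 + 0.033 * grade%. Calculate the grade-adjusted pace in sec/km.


Factor = 1 + 0.033 * 7.5 = 1.2475
Adjusted pace = 275 * 1.2475
= 343.06 sec/km

343.06 s/km


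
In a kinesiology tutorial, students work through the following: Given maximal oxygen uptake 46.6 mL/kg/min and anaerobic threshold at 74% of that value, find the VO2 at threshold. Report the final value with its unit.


Percentage as decimal = 0.74
VO2 at AT = 46.6 * 0.74 = 34.48 mL/kg/min

34.48 mL/kg/min


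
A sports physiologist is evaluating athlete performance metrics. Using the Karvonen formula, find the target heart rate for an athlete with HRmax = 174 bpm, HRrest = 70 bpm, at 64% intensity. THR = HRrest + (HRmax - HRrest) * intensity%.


HRR = 174 - 70 = 104
THR = 70 + 104 * 0.64
= 70 + 66.56
= 136.56 bpm

136.56 bpm


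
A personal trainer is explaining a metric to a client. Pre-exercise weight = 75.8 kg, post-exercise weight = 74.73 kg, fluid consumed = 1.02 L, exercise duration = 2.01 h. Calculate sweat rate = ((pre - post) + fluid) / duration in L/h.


Weight loss = 75.8 - 74.73 = 1.07 kg (approx L)
Total sweat = 1.07 + 1.02 = 2.09 L
Sweat rate = 2.09 / 2.01 = 1.04 L/h

1.04 L/h
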